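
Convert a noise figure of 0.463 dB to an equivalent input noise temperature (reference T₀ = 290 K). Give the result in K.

F = 10^(0.463/10) = 1.1125
T_e = (F − 1)·T₀ = (1.1125 − 1) × 290 = 32.6 K

32.6 K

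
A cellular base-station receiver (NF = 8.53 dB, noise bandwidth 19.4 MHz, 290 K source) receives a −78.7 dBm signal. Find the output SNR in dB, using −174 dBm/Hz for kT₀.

13.9 dB

Noise floor: N = −174 + 10 log₁₀(B) + NF
10 log₁₀(1.94×10⁷) = 72.88 dB
N = −174 + 72.88 + 8.53 = −92.59 dBm
SNR = P_sig − N = −78.7 − (−92.59) = 13.89 dB → 13.9 dB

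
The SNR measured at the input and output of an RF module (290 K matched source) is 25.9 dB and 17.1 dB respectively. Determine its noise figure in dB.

8.8 dB

NF (dB) = SNR_in(dB) − SNR_out(dB) when the source is at T₀
NF = 25.9 − 17.1 = 8.8 dB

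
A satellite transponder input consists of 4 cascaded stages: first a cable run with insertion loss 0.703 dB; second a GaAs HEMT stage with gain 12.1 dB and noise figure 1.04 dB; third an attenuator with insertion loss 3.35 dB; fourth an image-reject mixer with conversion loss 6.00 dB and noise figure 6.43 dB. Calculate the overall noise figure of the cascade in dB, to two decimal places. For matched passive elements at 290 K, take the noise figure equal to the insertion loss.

Convert to linear (a loss of L dB is a gain of −L dB): F_i = 10^(NF_i/10), G_i = 10^(G_i,dB/10)
  Stage 1: F_1 = 10^(0.703/10) = 1.176, G_1 = 10^(−0.703/10) = 0.8506
  Stage 2: F_2 = 10^(1.04/10) = 1.271, G_2 = 10^(12.1/10) = 16.22
  Stage 3: F_3 = 10^(3.35/10) = 2.163, G_3 = 10^(−3.35/10) = 0.4624
  Stage 4: F_4 = 10^(6.43/10) = 4.395, G_4 = 10^(−6.00/10) = 0.2512
Friis cascade:
  F = 1.176 + (1.271 − 1)/0.8506 + (2.163 − 1)/13.79 + (4.395 − 1)/6.378 = 2.110
NF = 10 log₁₀(2.110) = 3.24 dB

3.24 dB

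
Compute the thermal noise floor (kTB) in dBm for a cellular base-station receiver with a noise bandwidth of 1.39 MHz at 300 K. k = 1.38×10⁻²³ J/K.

P_n = kTB = 1.38×10⁻²³ × 300 × 1.39×10⁶ = 5.75×10⁻¹⁵ W
In dBm: 10 log₁₀(5.75×10⁻¹⁵ / 10⁻³) = −112.4 dBm

−112.4 dBm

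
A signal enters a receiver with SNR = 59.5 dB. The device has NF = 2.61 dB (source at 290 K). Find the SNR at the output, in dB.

By definition F = SNR_in/SNR_out, so in dB: SNR_out = SNR_in − NF
SNR_out = 59.5 − 2.61 = 56.89 dB

56.89 dB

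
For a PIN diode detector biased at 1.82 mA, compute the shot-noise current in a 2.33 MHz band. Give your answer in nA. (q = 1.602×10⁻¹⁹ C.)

I_n = √(2qI·B)
2qI·B = 2 × 1.602×10⁻¹⁹ × 1.82×10⁻³ × 2.33×10⁶ = 1.36×10⁻¹⁵ A²
I_n = √(1.36×10⁻¹⁵) = 3.69×10⁻⁸ A = 36.9 nA

36.9 nA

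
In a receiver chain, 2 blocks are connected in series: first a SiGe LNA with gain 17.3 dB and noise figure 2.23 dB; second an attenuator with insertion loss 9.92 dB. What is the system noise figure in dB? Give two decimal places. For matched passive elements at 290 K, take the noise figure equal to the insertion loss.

2.64 dB

Convert to linear (a loss of L dB is a gain of −L dB): F_i = 10^(NF_i/10), G_i = 10^(G_i,dB/10)
  Stage 1: F_1 = 10^(2.23/10) = 1.671, G_1 = 10^(17.3/10) = 53.70
  Stage 2: F_2 = 10^(9.92/10) = 9.817, G_2 = 10^(−9.92/10) = 0.1019
Friis cascade:
  F = 1.671 + (9.817 − 1)/53.70 = 1.835
NF = 10 log₁₀(1.835) = 2.64 dB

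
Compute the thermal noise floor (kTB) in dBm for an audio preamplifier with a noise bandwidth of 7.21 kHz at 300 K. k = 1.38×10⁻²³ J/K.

−135.3 dBm

P_n = kTB = 1.38×10⁻²³ × 300 × 7.21×10³ = 2.98×10⁻¹⁷ W
In dBm: 10 log₁₀(2.98×10⁻¹⁷ / 10⁻³) = −135.3 dBm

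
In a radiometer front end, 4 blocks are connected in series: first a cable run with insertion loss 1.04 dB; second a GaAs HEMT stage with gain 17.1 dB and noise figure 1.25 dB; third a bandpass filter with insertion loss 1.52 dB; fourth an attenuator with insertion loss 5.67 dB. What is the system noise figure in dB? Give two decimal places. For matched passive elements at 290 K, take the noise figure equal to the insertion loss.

Convert to linear (a loss of L dB is a gain of −L dB): F_i = 10^(NF_i/10), G_i = 10^(G_i,dB/10)
  Stage 1: F_1 = 10^(1.04/10) = 1.271, G_1 = 10^(−1.04/10) = 0.7870
  Stage 2: F_2 = 10^(1.25/10) = 1.334, G_2 = 10^(17.1/10) = 51.29
  Stage 3: F_3 = 10^(1.52/10) = 1.419, G_3 = 10^(−1.52/10) = 0.7047
  Stage 4: F_4 = 10^(5.67/10) = 3.690, G_4 = 10^(−5.67/10) = 0.2710
Friis cascade:
  F = 1.271 + (1.334 − 1)/0.7870 + (1.419 − 1)/40.36 + (3.690 − 1)/28.44 = 1.799
NF = 10 log₁₀(1.799) = 2.55 dB

2.55 dB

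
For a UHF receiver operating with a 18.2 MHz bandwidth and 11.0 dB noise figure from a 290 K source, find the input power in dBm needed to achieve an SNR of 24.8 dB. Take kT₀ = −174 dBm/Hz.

−65.6 dBm

Sensitivity = −174 + 10 log₁₀(B) + NF + SNR_min
= −174 + 72.6 + 11.0 + 24.8
= −65.6 dBm → −65.6 dBm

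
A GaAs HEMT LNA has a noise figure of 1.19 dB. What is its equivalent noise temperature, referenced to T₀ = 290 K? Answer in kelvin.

91.4 K

F = 10^(1.19/10) = 1.31522
T_e = (F − 1)·T₀ = (1.31522 − 1) × 290 = 91.4 K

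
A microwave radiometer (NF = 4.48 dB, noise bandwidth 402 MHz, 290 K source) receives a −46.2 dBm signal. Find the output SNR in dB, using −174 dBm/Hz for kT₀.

Noise floor: N = −174 + 10 log₁₀(B) + NF
10 log₁₀(4.02×10⁸) = 86.04 dB
N = −174 + 86.04 + 4.48 = −83.48 dBm
SNR = P_sig − N = −46.2 − (−83.48) = 37.28 dB → 37.3 dB

37.3 dB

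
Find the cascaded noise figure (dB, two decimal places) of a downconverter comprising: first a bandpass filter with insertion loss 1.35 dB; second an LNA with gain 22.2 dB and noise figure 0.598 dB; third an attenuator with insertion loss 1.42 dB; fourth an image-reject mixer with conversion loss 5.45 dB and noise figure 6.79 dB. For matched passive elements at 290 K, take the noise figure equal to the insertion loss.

Convert to linear (a loss of L dB is a gain of −L dB): F_i = 10^(NF_i/10), G_i = 10^(G_i,dB/10)
  Stage 1: F_1 = 10^(1.35/10) = 1.365, G_1 = 10^(−1.35/10) = 0.7328
  Stage 2: F_2 = 10^(0.598/10) = 1.148, G_2 = 10^(22.2/10) = 166.0
  Stage 3: F_3 = 10^(1.42/10) = 1.387, G_3 = 10^(−1.42/10) = 0.7211
  Stage 4: F_4 = 10^(6.79/10) = 4.775, G_4 = 10^(−5.45/10) = 0.2851
Friis cascade:
  F = 1.365 + (1.148 − 1)/0.7328 + (1.387 − 1)/121.6 + (4.775 − 1)/87.70 = 1.612
NF = 10 log₁₀(1.612) = 2.07 dB

2.07 dB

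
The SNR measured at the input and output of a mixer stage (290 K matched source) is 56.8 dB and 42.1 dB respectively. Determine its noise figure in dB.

14.7 dB

NF (dB) = SNR_in(dB) − SNR_out(dB) when the source is at T₀
NF = 56.8 − 42.1 = 14.7 dB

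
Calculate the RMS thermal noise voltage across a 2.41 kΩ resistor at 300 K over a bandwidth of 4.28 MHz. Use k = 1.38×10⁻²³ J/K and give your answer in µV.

13.1 µV

V_n = √(4kTRB)
4kTRB = 4 × 1.38×10⁻²³ × 300 × 2.41×10³ × 4.28×10⁶ = 1.71×10⁻¹⁰ V²
V_n = √(1.71×10⁻¹⁰) = 1.31×10⁻⁵ V = 13.1 µV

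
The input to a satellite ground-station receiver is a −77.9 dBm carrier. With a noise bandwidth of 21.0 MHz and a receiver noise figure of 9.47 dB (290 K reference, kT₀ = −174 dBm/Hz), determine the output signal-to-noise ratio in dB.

Noise floor: N = −174 + 10 log₁₀(B) + NF
10 log₁₀(2.10×10⁷) = 73.22 dB
N = −174 + 73.22 + 9.47 = −91.31 dBm
SNR = P_sig − N = −77.9 − (−91.31) = 13.41 dB → 13.4 dB

13.4 dB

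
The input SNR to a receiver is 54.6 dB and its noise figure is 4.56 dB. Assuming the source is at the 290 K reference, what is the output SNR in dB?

50.04 dB

By definition F = SNR_in/SNR_out, so in dB: SNR_out = SNR_in − NF
SNR_out = 54.6 − 4.56 = 50.04 dB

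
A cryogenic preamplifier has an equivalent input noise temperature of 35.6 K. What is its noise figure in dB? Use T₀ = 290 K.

0.503 dB

F = 1 + T_e/T₀ = 1 + 35.6/290 = 1.12276
NF = 10 log₁₀(1.12276) = 0.503 dB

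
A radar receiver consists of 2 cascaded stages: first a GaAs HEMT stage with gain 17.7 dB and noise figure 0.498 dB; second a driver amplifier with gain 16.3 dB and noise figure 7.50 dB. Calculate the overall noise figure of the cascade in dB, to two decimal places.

0.79 dB

Convert to linear (a loss of L dB is a gain of −L dB): F_i = 10^(NF_i/10), G_i = 10^(G_i,dB/10)
  Stage 1: F_1 = 10^(0.498/10) = 1.122, G_1 = 10^(17.7/10) = 58.88
  Stage 2: F_2 = 10^(7.50/10) = 5.623, G_2 = 10^(16.3/10) = 42.66
Friis cascade:
  F = 1.122 + (5.623 − 1)/58.88 = 1.200
NF = 10 log₁₀(1.200) = 0.79 dB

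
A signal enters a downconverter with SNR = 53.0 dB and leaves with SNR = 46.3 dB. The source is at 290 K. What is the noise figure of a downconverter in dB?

NF (dB) = SNR_in(dB) − SNR_out(dB) when the source is at T₀
NF = 53.0 − 46.3 = 6.7 dB

6.7 dB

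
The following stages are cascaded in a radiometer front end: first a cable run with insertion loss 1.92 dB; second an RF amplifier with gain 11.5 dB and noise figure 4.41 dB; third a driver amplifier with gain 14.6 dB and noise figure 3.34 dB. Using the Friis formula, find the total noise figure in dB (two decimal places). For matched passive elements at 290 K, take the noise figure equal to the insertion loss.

Convert to linear (a loss of L dB is a gain of −L dB): F_i = 10^(NF_i/10), G_i = 10^(G_i,dB/10)
  Stage 1: F_1 = 10^(1.92/10) = 1.556, G_1 = 10^(−1.92/10) = 0.6427
  Stage 2: F_2 = 10^(4.41/10) = 2.761, G_2 = 10^(11.5/10) = 14.13
  Stage 3: F_3 = 10^(3.34/10) = 2.158, G_3 = 10^(14.6/10) = 28.84
Friis cascade:
  F = 1.556 + (2.761 − 1)/0.6427 + (2.158 − 1)/9.078 = 4.423
NF = 10 log₁₀(4.423) = 6.46 dB

6.46 dB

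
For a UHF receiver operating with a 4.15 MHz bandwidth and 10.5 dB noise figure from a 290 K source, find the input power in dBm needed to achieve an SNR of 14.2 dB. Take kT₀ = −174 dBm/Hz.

−83.1 dBm

Sensitivity = −174 + 10 log₁₀(B) + NF + SNR_min
= −174 + 66.18 + 10.5 + 14.2
= −83.12 dBm → −83.1 dBm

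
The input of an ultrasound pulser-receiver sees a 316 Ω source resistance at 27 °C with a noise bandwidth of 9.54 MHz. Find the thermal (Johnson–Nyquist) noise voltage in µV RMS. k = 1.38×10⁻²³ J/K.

T = 27 °C + 273.15 = 300.15 K
V_n = √(4kTRB)
4kTRB = 4 × 1.38×10⁻²³ × 300.15 × 3.16×10² × 9.54×10⁶ = 4.99×10⁻¹¹ V²
V_n = √(4.99×10⁻¹¹) = 7.07×10⁻⁶ V = 7.07 µV

7.07 µV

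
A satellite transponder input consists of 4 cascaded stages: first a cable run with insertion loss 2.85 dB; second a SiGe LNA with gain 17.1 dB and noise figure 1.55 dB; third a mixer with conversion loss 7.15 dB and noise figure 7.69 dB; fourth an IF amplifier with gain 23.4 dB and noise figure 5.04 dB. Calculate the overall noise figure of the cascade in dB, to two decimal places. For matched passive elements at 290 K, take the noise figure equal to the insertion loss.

5.27 dB

Convert to linear (a loss of L dB is a gain of −L dB): F_i = 10^(NF_i/10), G_i = 10^(G_i,dB/10)
  Stage 1: F_1 = 10^(2.85/10) = 1.928, G_1 = 10^(−2.85/10) = 0.5188
  Stage 2: F_2 = 10^(1.55/10) = 1.429, G_2 = 10^(17.1/10) = 51.29
  Stage 3: F_3 = 10^(7.69/10) = 5.875, G_3 = 10^(−7.15/10) = 0.1928
  Stage 4: F_4 = 10^(5.04/10) = 3.192, G_4 = 10^(23.4/10) = 218.8
Friis cascade:
  F = 1.928 + (1.429 − 1)/0.5188 + (5.875 − 1)/26.61 + (3.192 − 1)/5.129 = 3.365
NF = 10 log₁₀(3.365) = 5.27 dB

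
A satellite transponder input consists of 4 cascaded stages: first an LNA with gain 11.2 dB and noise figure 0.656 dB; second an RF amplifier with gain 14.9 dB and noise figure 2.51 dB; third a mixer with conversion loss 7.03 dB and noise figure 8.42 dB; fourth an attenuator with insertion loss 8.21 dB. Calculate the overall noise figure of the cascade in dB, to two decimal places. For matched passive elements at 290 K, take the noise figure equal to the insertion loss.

Convert to linear (a loss of L dB is a gain of −L dB): F_i = 10^(NF_i/10), G_i = 10^(G_i,dB/10)
  Stage 1: F_1 = 10^(0.656/10) = 1.163, G_1 = 10^(11.2/10) = 13.18
  Stage 2: F_2 = 10^(2.51/10) = 1.782, G_2 = 10^(14.9/10) = 30.90
  Stage 3: F_3 = 10^(8.42/10) = 6.950, G_3 = 10^(−7.03/10) = 0.1982
  Stage 4: F_4 = 10^(8.21/10) = 6.622, G_4 = 10^(−8.21/10) = 0.1510
Friis cascade:
  F = 1.163 + (1.782 − 1)/13.18 + (6.950 − 1)/407.4 + (6.622 − 1)/80.72 = 1.307
NF = 10 log₁₀(1.307) = 1.16 dB

1.16 dB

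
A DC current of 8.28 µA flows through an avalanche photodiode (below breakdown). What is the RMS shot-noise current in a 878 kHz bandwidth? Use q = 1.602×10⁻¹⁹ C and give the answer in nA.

1.53 nA

I_n = √(2qI·B)
2qI·B = 2 × 1.602×10⁻¹⁹ × 8.28×10⁻⁶ × 8.78×10⁵ = 2.33×10⁻¹⁸ A²
I_n = √(2.33×10⁻¹⁸) = 1.53×10⁻⁹ A = 1.53 nA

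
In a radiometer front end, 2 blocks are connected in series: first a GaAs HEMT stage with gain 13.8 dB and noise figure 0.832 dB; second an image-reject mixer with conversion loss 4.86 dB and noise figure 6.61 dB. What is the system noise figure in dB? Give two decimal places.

Convert to linear (a loss of L dB is a gain of −L dB): F_i = 10^(NF_i/10), G_i = 10^(G_i,dB/10)
  Stage 1: F_1 = 10^(0.832/10) = 1.211, G_1 = 10^(13.8/10) = 23.99
  Stage 2: F_2 = 10^(6.61/10) = 4.581, G_2 = 10^(−4.86/10) = 0.3266
Friis cascade:
  F = 1.211 + (4.581 − 1)/23.99 = 1.360
NF = 10 log₁₀(1.360) = 1.34 dB

1.34 dB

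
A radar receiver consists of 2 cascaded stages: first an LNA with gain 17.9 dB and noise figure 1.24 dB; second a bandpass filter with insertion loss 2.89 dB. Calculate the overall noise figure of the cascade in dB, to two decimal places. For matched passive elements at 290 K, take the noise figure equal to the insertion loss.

1.29 dB

Convert to linear (a loss of L dB is a gain of −L dB): F_i = 10^(NF_i/10), G_i = 10^(G_i,dB/10)
  Stage 1: F_1 = 10^(1.24/10) = 1.330, G_1 = 10^(17.9/10) = 61.66
  Stage 2: F_2 = 10^(2.89/10) = 1.945, G_2 = 10^(−2.89/10) = 0.5140
Friis cascade:
  F = 1.330 + (1.945 − 1)/61.66 = 1.346
NF = 10 log₁₀(1.346) = 1.29 dB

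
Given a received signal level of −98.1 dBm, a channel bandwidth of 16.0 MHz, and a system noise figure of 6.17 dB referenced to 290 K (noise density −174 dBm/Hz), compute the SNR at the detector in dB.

−2.3 dB

Noise floor: N = −174 + 10 log₁₀(B) + NF
10 log₁₀(1.60×10⁷) = 72.04 dB
N = −174 + 72.04 + 6.17 = −95.79 dBm
SNR = P_sig − N = −98.1 − (−95.79) = −2.31 dB → −2.3 dB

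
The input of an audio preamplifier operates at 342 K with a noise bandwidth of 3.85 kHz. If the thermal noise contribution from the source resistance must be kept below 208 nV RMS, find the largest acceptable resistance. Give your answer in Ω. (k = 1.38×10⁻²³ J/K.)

Johnson–Nyquist: V_n = √(4kTRB) ⇒ R = V_n² / (4kTB)
4kTB = 4 × 1.38×10⁻²³ × 342 × 3.85×10³ = 7.27×10⁻¹⁷
R = (2.08×10⁻⁷)² / 7.27×10⁻¹⁷ = 5.95×10² Ω = 595 Ω

595 Ω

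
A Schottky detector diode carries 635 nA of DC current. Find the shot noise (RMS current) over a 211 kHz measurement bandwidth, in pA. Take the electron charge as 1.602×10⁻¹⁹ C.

I_n = √(2qI·B)
2qI·B = 2 × 1.602×10⁻¹⁹ × 6.35×10⁻⁷ × 2.11×10⁵ = 4.29×10⁻²⁰ A²
I_n = √(4.29×10⁻²⁰) = 2.07×10⁻¹⁰ A = 207 pA

207 pA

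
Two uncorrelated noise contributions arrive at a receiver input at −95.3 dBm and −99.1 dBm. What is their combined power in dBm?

−93.8 dBm

Convert to linear, add, convert back:
P₁ = 2.95×10⁻¹³ W, P₂ = 1.23×10⁻¹³ W
P_tot = 4.18×10⁻¹³ W → 10 log₁₀(P_tot / 10⁻³) = −93.8 dBm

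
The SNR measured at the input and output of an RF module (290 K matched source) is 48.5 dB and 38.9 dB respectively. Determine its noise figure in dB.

9.6 dB

NF (dB) = SNR_in(dB) − SNR_out(dB) when the source is at T₀
NF = 48.5 − 38.9 = 9.6 dB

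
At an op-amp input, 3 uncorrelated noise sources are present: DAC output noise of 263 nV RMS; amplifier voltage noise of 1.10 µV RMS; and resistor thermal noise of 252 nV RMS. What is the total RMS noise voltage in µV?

1.16 µV

Uncorrelated sources add in power (mean-square): V_tot = √(ΣV_i²)
V_tot = √[(2.63×10⁻⁷)² + (1.10×10⁻⁶)² + (2.52×10⁻⁷)²] = 1.16×10⁻⁶ V = 1.16 µV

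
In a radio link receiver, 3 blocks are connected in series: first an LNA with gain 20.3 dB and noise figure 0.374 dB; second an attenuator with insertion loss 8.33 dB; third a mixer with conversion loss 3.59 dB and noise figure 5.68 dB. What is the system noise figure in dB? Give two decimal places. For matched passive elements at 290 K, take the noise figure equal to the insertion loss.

1.19 dB

Convert to linear (a loss of L dB is a gain of −L dB): F_i = 10^(NF_i/10), G_i = 10^(G_i,dB/10)
  Stage 1: F_1 = 10^(0.374/10) = 1.090, G_1 = 10^(20.3/10) = 107.2
  Stage 2: F_2 = 10^(8.33/10) = 6.808, G_2 = 10^(−8.33/10) = 0.1469
  Stage 3: F_3 = 10^(5.68/10) = 3.698, G_3 = 10^(−3.59/10) = 0.4375
Friis cascade:
  F = 1.090 + (6.808 − 1)/107.2 + (3.698 − 1)/15.74 = 1.316
NF = 10 log₁₀(1.316) = 1.19 dB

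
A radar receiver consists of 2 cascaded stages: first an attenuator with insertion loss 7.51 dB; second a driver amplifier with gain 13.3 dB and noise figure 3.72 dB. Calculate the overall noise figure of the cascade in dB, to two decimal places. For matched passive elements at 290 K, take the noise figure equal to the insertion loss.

Convert to linear (a loss of L dB is a gain of −L dB): F_i = 10^(NF_i/10), G_i = 10^(G_i,dB/10)
  Stage 1: F_1 = 10^(7.51/10) = 5.636, G_1 = 10^(−7.51/10) = 0.1774
  Stage 2: F_2 = 10^(3.72/10) = 2.355, G_2 = 10^(13.3/10) = 21.38
Friis cascade:
  F = 5.636 + (2.355 − 1)/0.1774 = 13.27
NF = 10 log₁₀(13.27) = 11.23 dB

11.23 dB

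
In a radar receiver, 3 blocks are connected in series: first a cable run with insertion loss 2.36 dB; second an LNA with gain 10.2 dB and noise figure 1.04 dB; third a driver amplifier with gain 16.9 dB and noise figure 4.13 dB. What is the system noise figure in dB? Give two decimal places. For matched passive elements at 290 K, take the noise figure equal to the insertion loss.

3.89 dB

Convert to linear (a loss of L dB is a gain of −L dB): F_i = 10^(NF_i/10), G_i = 10^(G_i,dB/10)
  Stage 1: F_1 = 10^(2.36/10) = 1.722, G_1 = 10^(−2.36/10) = 0.5808
  Stage 2: F_2 = 10^(1.04/10) = 1.271, G_2 = 10^(10.2/10) = 10.47
  Stage 3: F_3 = 10^(4.13/10) = 2.588, G_3 = 10^(16.9/10) = 48.98
Friis cascade:
  F = 1.722 + (1.271 − 1)/0.5808 + (2.588 − 1)/6.081 = 2.449
NF = 10 log₁₀(2.449) = 3.89 dB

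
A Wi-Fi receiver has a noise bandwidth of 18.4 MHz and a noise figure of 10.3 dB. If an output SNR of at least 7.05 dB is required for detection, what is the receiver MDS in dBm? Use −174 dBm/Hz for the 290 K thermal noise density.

Sensitivity = −174 + 10 log₁₀(B) + NF + SNR_min
= −174 + 72.65 + 10.3 + 7.05
= −84.00 dBm → −84.0 dBm

−84.0 dBm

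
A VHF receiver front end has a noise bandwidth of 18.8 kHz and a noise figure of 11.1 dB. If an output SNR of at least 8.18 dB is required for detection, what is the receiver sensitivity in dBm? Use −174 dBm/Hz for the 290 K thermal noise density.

Sensitivity = −174 + 10 log₁₀(B) + NF + SNR_min
= −174 + 42.74 + 11.1 + 8.18
= −111.98 dBm → −112.0 dBm

−112.0 dBm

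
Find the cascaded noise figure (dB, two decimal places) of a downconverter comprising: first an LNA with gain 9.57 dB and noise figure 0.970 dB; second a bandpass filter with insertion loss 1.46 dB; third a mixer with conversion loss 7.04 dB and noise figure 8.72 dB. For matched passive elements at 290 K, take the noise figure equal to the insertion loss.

Convert to linear (a loss of L dB is a gain of −L dB): F_i = 10^(NF_i/10), G_i = 10^(G_i,dB/10)
  Stage 1: F_1 = 10^(0.970/10) = 1.250, G_1 = 10^(9.57/10) = 9.057
  Stage 2: F_2 = 10^(1.46/10) = 1.400, G_2 = 10^(−1.46/10) = 0.7145
  Stage 3: F_3 = 10^(8.72/10) = 7.447, G_3 = 10^(−7.04/10) = 0.1977
Friis cascade:
  F = 1.250 + (1.400 − 1)/9.057 + (7.447 − 1)/6.471 = 2.291
NF = 10 log₁₀(2.291) = 3.60 dB

3.60 dB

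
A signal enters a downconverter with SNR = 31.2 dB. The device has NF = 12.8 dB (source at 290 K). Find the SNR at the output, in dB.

By definition F = SNR_in/SNR_out, so in dB: SNR_out = SNR_in − NF
SNR_out = 31.2 − 12.8 = 18.4 dB

18.4 dB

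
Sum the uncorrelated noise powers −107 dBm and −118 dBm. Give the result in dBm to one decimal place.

−106.7 dBm

Convert to linear, add, convert back:
P₁ = 2.00×10⁻¹⁴ W, P₂ = 1.58×10⁻¹⁵ W
P_tot = 2.15×10⁻¹⁴ W → 10 log₁₀(P_tot / 10⁻³) = −106.7 dBm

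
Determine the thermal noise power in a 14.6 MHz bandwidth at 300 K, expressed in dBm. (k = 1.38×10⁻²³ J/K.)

P_n = kTB = 1.38×10⁻²³ × 300 × 1.46×10⁷ = 6.04×10⁻¹⁴ W
In dBm: 10 log₁₀(6.04×10⁻¹⁴ / 10⁻³) = −102.2 dBm

−102.2 dBm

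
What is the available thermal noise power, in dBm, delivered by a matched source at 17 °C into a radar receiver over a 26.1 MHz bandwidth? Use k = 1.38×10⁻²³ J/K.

−99.8 dBm

T = 17 °C + 273.15 = 290.15 K
P_n = kTB = 1.38×10⁻²³ × 290.15 × 2.61×10⁷ = 1.05×10⁻¹³ W
In dBm: 10 log₁₀(1.05×10⁻¹³ / 10⁻³) = −99.8 dBm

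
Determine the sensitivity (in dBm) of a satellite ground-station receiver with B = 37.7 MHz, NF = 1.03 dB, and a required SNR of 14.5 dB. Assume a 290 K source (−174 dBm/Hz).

−82.7 dBm

Sensitivity = −174 + 10 log₁₀(B) + NF + SNR_min
= −174 + 75.76 + 1.03 + 14.5
= −82.71 dBm → −82.7 dBm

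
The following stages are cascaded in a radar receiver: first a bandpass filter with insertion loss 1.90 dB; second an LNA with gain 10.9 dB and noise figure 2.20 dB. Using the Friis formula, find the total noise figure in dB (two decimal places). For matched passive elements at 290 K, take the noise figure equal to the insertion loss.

4.10 dB

Convert to linear (a loss of L dB is a gain of −L dB): F_i = 10^(NF_i/10), G_i = 10^(G_i,dB/10)
  Stage 1: F_1 = 10^(1.90/10) = 1.549, G_1 = 10^(−1.90/10) = 0.6457
  Stage 2: F_2 = 10^(2.20/10) = 1.660, G_2 = 10^(10.9/10) = 12.30
Friis cascade:
  F = 1.549 + (1.660 − 1)/0.6457 = 2.570
NF = 10 log₁₀(2.570) = 4.10 dB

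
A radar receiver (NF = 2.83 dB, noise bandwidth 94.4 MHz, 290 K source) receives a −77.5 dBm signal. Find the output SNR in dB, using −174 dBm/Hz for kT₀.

13.9 dB

Noise floor: N = −174 + 10 log₁₀(B) + NF
10 log₁₀(9.44×10⁷) = 79.75 dB
N = −174 + 79.75 + 2.83 = −91.42 dBm
SNR = P_sig − N = −77.5 − (−91.42) = 13.92 dB → 13.9 dB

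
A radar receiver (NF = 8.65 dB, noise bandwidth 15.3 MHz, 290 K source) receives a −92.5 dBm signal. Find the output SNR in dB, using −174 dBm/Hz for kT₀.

Noise floor: N = −174 + 10 log₁₀(B) + NF
10 log₁₀(1.53×10⁷) = 71.85 dB
N = −174 + 71.85 + 8.65 = −93.50 dBm
SNR = P_sig − N = −92.5 − (−93.50) = 1.00 dB → 1.0 dB

1.0 dB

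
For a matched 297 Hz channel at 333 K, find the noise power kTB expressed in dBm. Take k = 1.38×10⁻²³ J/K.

−148.6 dBm

P_n = kTB = 1.38×10⁻²³ × 333 × 2.97×10² = 1.36×10⁻¹⁸ W
In dBm: 10 log₁₀(1.36×10⁻¹⁸ / 10⁻³) = −148.6 dBm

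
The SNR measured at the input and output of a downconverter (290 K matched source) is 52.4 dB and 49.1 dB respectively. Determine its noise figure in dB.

NF (dB) = SNR_in(dB) − SNR_out(dB) when the source is at T₀
NF = 52.4 − 49.1 = 3.3 dB

3.3 dB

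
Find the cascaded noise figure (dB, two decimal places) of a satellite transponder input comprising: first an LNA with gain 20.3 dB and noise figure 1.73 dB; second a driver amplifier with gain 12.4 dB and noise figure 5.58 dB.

1.80 dB

Convert to linear (a loss of L dB is a gain of −L dB): F_i = 10^(NF_i/10), G_i = 10^(G_i,dB/10)
  Stage 1: F_1 = 10^(1.73/10) = 1.489, G_1 = 10^(20.3/10) = 107.2
  Stage 2: F_2 = 10^(5.58/10) = 3.614, G_2 = 10^(12.4/10) = 17.38
Friis cascade:
  F = 1.489 + (3.614 − 1)/107.2 = 1.514
NF = 10 log₁₀(1.514) = 1.80 dB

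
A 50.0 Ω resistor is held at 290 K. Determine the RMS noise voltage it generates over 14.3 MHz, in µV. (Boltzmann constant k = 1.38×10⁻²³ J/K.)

V_n = √(4kTRB)
4kTRB = 4 × 1.38×10⁻²³ × 290 × 5.00×10¹ × 1.43×10⁷ = 1.14×10⁻¹¹ V²
V_n = √(1.14×10⁻¹¹) = 3.38×10⁻⁶ V = 3.38 µV

3.38 µV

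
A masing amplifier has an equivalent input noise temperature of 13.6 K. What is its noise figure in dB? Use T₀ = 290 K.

F = 1 + T_e/T₀ = 1 + 13.6/290 = 1.0469
NF = 10 log₁₀(1.0469) = 0.199 dB

0.199 dB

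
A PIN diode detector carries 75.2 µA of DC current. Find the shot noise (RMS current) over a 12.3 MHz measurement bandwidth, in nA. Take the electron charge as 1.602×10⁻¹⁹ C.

I_n = √(2qI·B)
2qI·B = 2 × 1.602×10⁻¹⁹ × 7.52×10⁻⁵ × 1.23×10⁷ = 2.96×10⁻¹⁶ A²
I_n = √(2.96×10⁻¹⁶) = 1.72×10⁻⁸ A = 17.2 nA

17.2 nA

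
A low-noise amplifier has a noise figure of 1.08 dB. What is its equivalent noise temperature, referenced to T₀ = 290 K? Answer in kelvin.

F = 10^(1.08/10) = 1.28233
T_e = (F − 1)·T₀ = (1.28233 − 1) × 290 = 81.9 K

81.9 K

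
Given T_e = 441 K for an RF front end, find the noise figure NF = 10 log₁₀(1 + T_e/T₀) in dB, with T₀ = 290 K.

F = 1 + T_e/T₀ = 1 + 441/290 = 2.52069
NF = 10 log₁₀(2.52069) = 4.02 dB

4.02 dB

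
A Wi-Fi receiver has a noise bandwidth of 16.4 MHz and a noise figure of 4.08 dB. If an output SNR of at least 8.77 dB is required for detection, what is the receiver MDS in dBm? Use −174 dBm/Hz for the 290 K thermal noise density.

Sensitivity = −174 + 10 log₁₀(B) + NF + SNR_min
= −174 + 72.15 + 4.08 + 8.77
= −89.00 dBm → −89.0 dBm

−89.0 dBm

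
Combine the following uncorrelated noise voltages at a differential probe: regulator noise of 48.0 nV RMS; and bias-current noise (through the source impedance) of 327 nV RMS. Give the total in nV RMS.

Uncorrelated sources add in power (mean-square): V_tot = √(ΣV_i²)
V_tot = √[(4.80×10⁻⁸)² + (3.27×10⁻⁷)²] = 3.31×10⁻⁷ V = 331 nV

331 nV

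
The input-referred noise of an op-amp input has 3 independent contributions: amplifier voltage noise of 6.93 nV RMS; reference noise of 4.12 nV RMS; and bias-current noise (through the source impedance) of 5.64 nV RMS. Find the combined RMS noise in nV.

Uncorrelated sources add in power (mean-square): V_tot = √(ΣV_i²)
V_tot = √[(6.93×10⁻⁹)² + (4.12×10⁻⁹)² + (5.64×10⁻⁹)²] = 9.84×10⁻⁹ V = 9.84 nV

9.84 nV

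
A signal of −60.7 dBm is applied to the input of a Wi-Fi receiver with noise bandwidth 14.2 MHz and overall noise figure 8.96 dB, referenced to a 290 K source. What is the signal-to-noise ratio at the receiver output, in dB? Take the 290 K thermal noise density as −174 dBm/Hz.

32.8 dB

Noise floor: N = −174 + 10 log₁₀(B) + NF
10 log₁₀(1.42×10⁷) = 71.52 dB
N = −174 + 71.52 + 8.96 = −93.52 dBm
SNR = P_sig − N = −60.7 − (−93.52) = 32.82 dB → 32.8 dB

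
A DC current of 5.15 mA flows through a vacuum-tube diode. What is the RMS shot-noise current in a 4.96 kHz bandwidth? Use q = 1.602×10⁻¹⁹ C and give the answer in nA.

I_n = √(2qI·B)
2qI·B = 2 × 1.602×10⁻¹⁹ × 5.15×10⁻³ × 4.96×10³ = 8.18×10⁻¹⁸ A²
I_n = √(8.18×10⁻¹⁸) = 2.86×10⁻⁹ A = 2.86 nA

2.86 nA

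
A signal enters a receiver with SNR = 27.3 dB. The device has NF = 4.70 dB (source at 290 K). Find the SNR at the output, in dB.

22.60 dB

By definition F = SNR_in/SNR_out, so in dB: SNR_out = SNR_in − NF
SNR_out = 27.3 − 4.70 = 22.60 dB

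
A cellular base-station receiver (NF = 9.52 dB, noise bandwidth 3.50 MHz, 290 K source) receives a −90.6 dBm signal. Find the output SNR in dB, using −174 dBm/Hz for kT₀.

8.4 dB

Noise floor: N = −174 + 10 log₁₀(B) + NF
10 log₁₀(3.50×10⁶) = 65.44 dB
N = −174 + 65.44 + 9.52 = −99.04 dBm
SNR = P_sig − N = −90.6 − (−99.04) = 8.44 dB → 8.4 dB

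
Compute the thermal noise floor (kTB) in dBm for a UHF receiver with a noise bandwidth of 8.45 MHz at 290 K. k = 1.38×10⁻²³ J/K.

P_n = kTB = 1.38×10⁻²³ × 290 × 8.45×10⁶ = 3.38×10⁻¹⁴ W
In dBm: 10 log₁₀(3.38×10⁻¹⁴ / 10⁻³) = −104.7 dBm

−104.7 dBm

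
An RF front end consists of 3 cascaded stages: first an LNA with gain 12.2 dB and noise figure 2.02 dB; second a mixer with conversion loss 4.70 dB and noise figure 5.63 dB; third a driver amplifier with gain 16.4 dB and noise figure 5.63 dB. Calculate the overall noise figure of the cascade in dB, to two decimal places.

Convert to linear (a loss of L dB is a gain of −L dB): F_i = 10^(NF_i/10), G_i = 10^(G_i,dB/10)
  Stage 1: F_1 = 10^(2.02/10) = 1.592, G_1 = 10^(12.2/10) = 16.60
  Stage 2: F_2 = 10^(5.63/10) = 3.656, G_2 = 10^(−4.70/10) = 0.3388
  Stage 3: F_3 = 10^(5.63/10) = 3.656, G_3 = 10^(16.4/10) = 43.65
Friis cascade:
  F = 1.592 + (3.656 − 1)/16.60 + (3.656 − 1)/5.623 = 2.225
NF = 10 log₁₀(2.225) = 3.47 dB

3.47 dB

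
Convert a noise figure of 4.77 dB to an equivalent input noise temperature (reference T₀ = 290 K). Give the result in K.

580 K

F = 10^(4.77/10) = 2.99916
T_e = (F − 1)·T₀ = (2.99916 − 1) × 290 = 580 K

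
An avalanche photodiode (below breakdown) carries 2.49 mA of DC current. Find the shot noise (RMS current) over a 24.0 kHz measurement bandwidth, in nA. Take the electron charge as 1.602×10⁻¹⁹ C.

4.38 nA

I_n = √(2qI·B)
2qI·B = 2 × 1.602×10⁻¹⁹ × 2.49×10⁻³ × 2.40×10⁴ = 1.91×10⁻¹⁷ A²
I_n = √(1.91×10⁻¹⁷) = 4.38×10⁻⁹ A = 4.38 nA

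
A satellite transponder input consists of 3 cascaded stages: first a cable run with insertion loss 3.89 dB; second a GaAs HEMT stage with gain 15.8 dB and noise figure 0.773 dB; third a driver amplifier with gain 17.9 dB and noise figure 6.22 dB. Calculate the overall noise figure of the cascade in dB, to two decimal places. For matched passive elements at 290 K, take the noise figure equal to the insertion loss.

4.96 dB

Convert to linear (a loss of L dB is a gain of −L dB): F_i = 10^(NF_i/10), G_i = 10^(G_i,dB/10)
  Stage 1: F_1 = 10^(3.89/10) = 2.449, G_1 = 10^(−3.89/10) = 0.4083
  Stage 2: F_2 = 10^(0.773/10) = 1.195, G_2 = 10^(15.8/10) = 38.02
  Stage 3: F_3 = 10^(6.22/10) = 4.188, G_3 = 10^(17.9/10) = 61.66
Friis cascade:
  F = 2.449 + (1.195 − 1)/0.4083 + (4.188 − 1)/15.52 = 3.132
NF = 10 log₁₀(3.132) = 4.96 dB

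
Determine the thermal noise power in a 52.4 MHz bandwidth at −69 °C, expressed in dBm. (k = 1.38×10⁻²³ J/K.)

−98.3 dBm

T = −69 °C + 273.15 = 204.15 K
P_n = kTB = 1.38×10⁻²³ × 204.15 × 5.24×10⁷ = 1.48×10⁻¹³ W
In dBm: 10 log₁₀(1.48×10⁻¹³ / 10⁻³) = −98.3 dBm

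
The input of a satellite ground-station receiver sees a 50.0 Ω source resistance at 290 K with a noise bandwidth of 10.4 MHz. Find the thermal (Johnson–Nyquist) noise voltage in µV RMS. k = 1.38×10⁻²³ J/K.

2.89 µV

V_n = √(4kTRB)
4kTRB = 4 × 1.38×10⁻²³ × 290 × 5.00×10¹ × 1.04×10⁷ = 8.32×10⁻¹² V²
V_n = √(8.32×10⁻¹²) = 2.89×10⁻⁶ V = 2.89 µV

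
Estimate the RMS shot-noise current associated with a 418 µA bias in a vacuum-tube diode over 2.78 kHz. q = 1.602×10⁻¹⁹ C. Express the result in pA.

I_n = √(2qI·B)
2qI·B = 2 × 1.602×10⁻¹⁹ × 4.18×10⁻⁴ × 2.78×10³ = 3.72×10⁻¹⁹ A²
I_n = √(3.72×10⁻¹⁹) = 6.10×10⁻¹⁰ A = 610 pA

610 pA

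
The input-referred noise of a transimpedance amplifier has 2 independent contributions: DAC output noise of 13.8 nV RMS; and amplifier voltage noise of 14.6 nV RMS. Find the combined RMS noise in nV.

Uncorrelated sources add in power (mean-square): V_tot = √(ΣV_i²)
V_tot = √[(1.38×10⁻⁸)² + (1.46×10⁻⁸)²] = 2.01×10⁻⁸ V = 20.1 nV

20.1 nV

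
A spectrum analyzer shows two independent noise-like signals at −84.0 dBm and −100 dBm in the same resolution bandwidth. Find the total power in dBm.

−83.9 dBm

Convert to linear, add, convert back:
P₁ = 3.98×10⁻¹² W, P₂ = 1.00×10⁻¹³ W
P_tot = 4.08×10⁻¹² W → 10 log₁₀(P_tot / 10⁻³) = −83.9 dBm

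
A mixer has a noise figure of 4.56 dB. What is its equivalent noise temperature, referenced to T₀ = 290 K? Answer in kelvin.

539 K

F = 10^(4.56/10) = 2.85759
T_e = (F − 1)·T₀ = (2.85759 − 1) × 290 = 539 K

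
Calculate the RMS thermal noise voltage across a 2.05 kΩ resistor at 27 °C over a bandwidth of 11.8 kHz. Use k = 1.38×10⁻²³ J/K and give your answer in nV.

T = 27 °C + 273.15 = 300.15 K
V_n = √(4kTRB)
4kTRB = 4 × 1.38×10⁻²³ × 300.15 × 2.05×10³ × 1.18×10⁴ = 4.01×10⁻¹³ V²
V_n = √(4.01×10⁻¹³) = 6.33×10⁻⁷ V = 633 nV

633 nV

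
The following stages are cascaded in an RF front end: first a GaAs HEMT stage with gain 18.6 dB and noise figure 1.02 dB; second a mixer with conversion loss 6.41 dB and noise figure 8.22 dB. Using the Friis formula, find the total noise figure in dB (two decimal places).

1.28 dB

Convert to linear (a loss of L dB is a gain of −L dB): F_i = 10^(NF_i/10), G_i = 10^(G_i,dB/10)
  Stage 1: F_1 = 10^(1.02/10) = 1.265, G_1 = 10^(18.6/10) = 72.44
  Stage 2: F_2 = 10^(8.22/10) = 6.637, G_2 = 10^(−6.41/10) = 0.2286
Friis cascade:
  F = 1.265 + (6.637 − 1)/72.44 = 1.343
NF = 10 log₁₀(1.343) = 1.28 dB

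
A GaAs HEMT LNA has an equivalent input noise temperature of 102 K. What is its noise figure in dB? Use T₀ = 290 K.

1.31 dB

F = 1 + T_e/T₀ = 1 + 102/290 = 1.35172
NF = 10 log₁₀(1.35172) = 1.31 dB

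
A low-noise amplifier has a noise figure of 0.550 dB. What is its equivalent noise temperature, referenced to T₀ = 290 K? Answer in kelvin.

F = 10^(0.550/10) = 1.13501
T_e = (F − 1)·T₀ = (1.13501 − 1) × 290 = 39.2 K

39.2 K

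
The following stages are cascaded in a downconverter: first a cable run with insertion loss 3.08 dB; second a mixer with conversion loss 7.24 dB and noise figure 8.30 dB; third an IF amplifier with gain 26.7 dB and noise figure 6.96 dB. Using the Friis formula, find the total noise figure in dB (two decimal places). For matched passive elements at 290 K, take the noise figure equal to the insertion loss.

17.52 dB

Convert to linear (a loss of L dB is a gain of −L dB): F_i = 10^(NF_i/10), G_i = 10^(G_i,dB/10)
  Stage 1: F_1 = 10^(3.08/10) = 2.032, G_1 = 10^(−3.08/10) = 0.4920
  Stage 2: F_2 = 10^(8.30/10) = 6.761, G_2 = 10^(−7.24/10) = 0.1888
  Stage 3: F_3 = 10^(6.96/10) = 4.966, G_3 = 10^(26.7/10) = 467.7
Friis cascade:
  F = 2.032 + (6.761 − 1)/0.4920 + (4.966 − 1)/0.09290 = 56.43
NF = 10 log₁₀(56.43) = 17.52 dB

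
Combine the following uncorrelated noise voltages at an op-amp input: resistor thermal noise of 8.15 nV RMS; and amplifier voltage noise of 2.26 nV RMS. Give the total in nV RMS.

Uncorrelated sources add in power (mean-square): V_tot = √(ΣV_i²)
V_tot = √[(8.15×10⁻⁹)² + (2.26×10⁻⁹)²] = 8.46×10⁻⁹ V = 8.46 nV

8.46 nV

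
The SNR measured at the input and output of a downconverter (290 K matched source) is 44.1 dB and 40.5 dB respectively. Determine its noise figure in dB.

3.6 dB

NF (dB) = SNR_in(dB) − SNR_out(dB) when the source is at T₀
NF = 44.1 − 40.5 = 3.6 dB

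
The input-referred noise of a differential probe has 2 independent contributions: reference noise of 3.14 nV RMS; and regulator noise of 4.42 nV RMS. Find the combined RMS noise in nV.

5.42 nV

Uncorrelated sources add in power (mean-square): V_tot = √(ΣV_i²)
V_tot = √[(3.14×10⁻⁹)² + (4.42×10⁻⁹)²] = 5.42×10⁻⁹ V = 5.42 nV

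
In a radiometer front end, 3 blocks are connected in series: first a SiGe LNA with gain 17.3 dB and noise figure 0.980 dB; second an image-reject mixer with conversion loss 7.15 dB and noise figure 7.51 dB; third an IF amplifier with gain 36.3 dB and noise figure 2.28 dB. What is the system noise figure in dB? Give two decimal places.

Convert to linear (a loss of L dB is a gain of −L dB): F_i = 10^(NF_i/10), G_i = 10^(G_i,dB/10)
  Stage 1: F_1 = 10^(0.980/10) = 1.253, G_1 = 10^(17.3/10) = 53.70
  Stage 2: F_2 = 10^(7.51/10) = 5.636, G_2 = 10^(−7.15/10) = 0.1928
  Stage 3: F_3 = 10^(2.28/10) = 1.690, G_3 = 10^(36.3/10) = 4266
Friis cascade:
  F = 1.253 + (5.636 − 1)/53.70 + (1.690 − 1)/10.35 = 1.406
NF = 10 log₁₀(1.406) = 1.48 dB

1.48 dB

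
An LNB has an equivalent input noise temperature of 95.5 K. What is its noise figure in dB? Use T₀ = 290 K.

1.24 dB

F = 1 + T_e/T₀ = 1 + 95.5/290 = 1.32931
NF = 10 log₁₀(1.32931) = 1.24 dB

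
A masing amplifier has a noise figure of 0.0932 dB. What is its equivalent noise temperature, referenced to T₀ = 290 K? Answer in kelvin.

F = 10^(0.0932/10) = 1.02169
T_e = (F − 1)·T₀ = (1.02169 − 1) × 290 = 6.29 K

6.29 K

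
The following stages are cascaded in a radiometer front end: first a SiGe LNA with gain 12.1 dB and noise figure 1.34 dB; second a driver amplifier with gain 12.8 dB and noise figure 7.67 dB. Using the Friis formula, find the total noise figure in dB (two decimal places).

Convert to linear (a loss of L dB is a gain of −L dB): F_i = 10^(NF_i/10), G_i = 10^(G_i,dB/10)
  Stage 1: F_1 = 10^(1.34/10) = 1.361, G_1 = 10^(12.1/10) = 16.22
  Stage 2: F_2 = 10^(7.67/10) = 5.848, G_2 = 10^(12.8/10) = 19.05
Friis cascade:
  F = 1.361 + (5.848 − 1)/16.22 = 1.660
NF = 10 log₁₀(1.660) = 2.20 dB

2.20 dB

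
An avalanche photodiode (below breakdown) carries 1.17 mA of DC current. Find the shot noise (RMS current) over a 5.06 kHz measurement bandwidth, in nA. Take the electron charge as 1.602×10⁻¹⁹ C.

1.38 nA

I_n = √(2qI·B)
2qI·B = 2 × 1.602×10⁻¹⁹ × 1.17×10⁻³ × 5.06×10³ = 1.90×10⁻¹⁸ A²
I_n = √(1.90×10⁻¹⁸) = 1.38×10⁻⁹ A = 1.38 nA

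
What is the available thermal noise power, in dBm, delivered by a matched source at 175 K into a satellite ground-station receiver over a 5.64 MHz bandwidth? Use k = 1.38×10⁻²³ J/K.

−108.7 dBm

P_n = kTB = 1.38×10⁻²³ × 175 × 5.64×10⁶ = 1.36×10⁻¹⁴ W
In dBm: 10 log₁₀(1.36×10⁻¹⁴ / 10⁻³) = −108.7 dBm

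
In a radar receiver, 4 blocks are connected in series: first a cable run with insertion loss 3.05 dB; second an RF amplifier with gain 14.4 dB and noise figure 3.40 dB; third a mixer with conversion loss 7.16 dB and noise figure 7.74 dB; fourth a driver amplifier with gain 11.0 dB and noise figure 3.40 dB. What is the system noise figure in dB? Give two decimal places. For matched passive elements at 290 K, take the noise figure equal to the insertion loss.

7.19 dB

Convert to linear (a loss of L dB is a gain of −L dB): F_i = 10^(NF_i/10), G_i = 10^(G_i,dB/10)
  Stage 1: F_1 = 10^(3.05/10) = 2.018, G_1 = 10^(−3.05/10) = 0.4955
  Stage 2: F_2 = 10^(3.40/10) = 2.188, G_2 = 10^(14.4/10) = 27.54
  Stage 3: F_3 = 10^(7.74/10) = 5.943, G_3 = 10^(−7.16/10) = 0.1923
  Stage 4: F_4 = 10^(3.40/10) = 2.188, G_4 = 10^(11.0/10) = 12.59
Friis cascade:
  F = 2.018 + (2.188 − 1)/0.4955 + (5.943 − 1)/13.65 + (2.188 − 1)/2.624 = 5.231
NF = 10 log₁₀(5.231) = 7.19 dB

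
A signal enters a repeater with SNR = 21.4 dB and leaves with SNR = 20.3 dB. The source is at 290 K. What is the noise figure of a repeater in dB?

NF (dB) = SNR_in(dB) − SNR_out(dB) when the source is at T₀
NF = 21.4 − 20.3 = 1.1 dB

1.1 dB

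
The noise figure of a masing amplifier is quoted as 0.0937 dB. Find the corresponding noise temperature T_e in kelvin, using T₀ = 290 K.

6.32 K

F = 10^(0.0937/10) = 1.02181
T_e = (F − 1)·T₀ = (1.02181 − 1) × 290 = 6.32 K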